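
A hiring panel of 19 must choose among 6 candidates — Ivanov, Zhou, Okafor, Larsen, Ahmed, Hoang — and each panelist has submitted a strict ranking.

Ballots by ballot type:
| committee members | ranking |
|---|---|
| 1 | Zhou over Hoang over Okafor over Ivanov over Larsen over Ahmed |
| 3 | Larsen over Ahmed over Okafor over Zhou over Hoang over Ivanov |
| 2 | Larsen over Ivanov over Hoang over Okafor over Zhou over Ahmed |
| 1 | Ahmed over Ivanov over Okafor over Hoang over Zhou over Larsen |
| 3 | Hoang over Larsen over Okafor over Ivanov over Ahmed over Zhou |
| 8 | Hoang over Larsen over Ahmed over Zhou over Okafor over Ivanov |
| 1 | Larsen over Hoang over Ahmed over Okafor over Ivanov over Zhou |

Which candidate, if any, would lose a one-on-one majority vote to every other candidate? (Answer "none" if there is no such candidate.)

Ivanov

Pairwise majorities:
Ivanov vs Zhou: Ivanov preferred on 2+1+3+1 = 7 ballots; Zhou wins 12–7.
Ivanov vs Okafor: Okafor, 16–3.
Ivanov vs Larsen: Larsen wins 17–2.
Ivanov vs Ahmed: Ivanov preferred on 1+2+3 = 6 ballots; Ahmed wins 13–6.
Ivanov vs Hoang: Hoang wins 16–3.
Zhou vs Okafor: Okafor wins 10–9.
Zhou–Larsen: Larsen 17–2.
Zhou vs Ahmed: Zhou preferred on 1+2 = 3 ballots; Ahmed wins 16–3.
Zhou–Hoang: Hoang 15–4.
Okafor vs Larsen: Okafor is ranked higher on 1+1 = 2 ballots, Larsen on 17. Larsen wins 17–2.
Okafor vs Ahmed: Ahmed wins 13–6.
Okafor vs Hoang: 3+1 = 4 for Okafor, 15 for Hoang — Hoang by 15–4.
Larsen vs Ahmed: Larsen is ranked higher on 1+3+2+3+8+1 = 18 ballots, Ahmed on 1. Larsen wins 18–1.
Larsen vs Hoang: Hoang wins 13–6.
Ahmed vs Hoang: Ahmed preferred on 3+1 = 4 ballots; Hoang wins 15–4.
Ivanov is beaten in every head-to-head and is the Condorcet loser.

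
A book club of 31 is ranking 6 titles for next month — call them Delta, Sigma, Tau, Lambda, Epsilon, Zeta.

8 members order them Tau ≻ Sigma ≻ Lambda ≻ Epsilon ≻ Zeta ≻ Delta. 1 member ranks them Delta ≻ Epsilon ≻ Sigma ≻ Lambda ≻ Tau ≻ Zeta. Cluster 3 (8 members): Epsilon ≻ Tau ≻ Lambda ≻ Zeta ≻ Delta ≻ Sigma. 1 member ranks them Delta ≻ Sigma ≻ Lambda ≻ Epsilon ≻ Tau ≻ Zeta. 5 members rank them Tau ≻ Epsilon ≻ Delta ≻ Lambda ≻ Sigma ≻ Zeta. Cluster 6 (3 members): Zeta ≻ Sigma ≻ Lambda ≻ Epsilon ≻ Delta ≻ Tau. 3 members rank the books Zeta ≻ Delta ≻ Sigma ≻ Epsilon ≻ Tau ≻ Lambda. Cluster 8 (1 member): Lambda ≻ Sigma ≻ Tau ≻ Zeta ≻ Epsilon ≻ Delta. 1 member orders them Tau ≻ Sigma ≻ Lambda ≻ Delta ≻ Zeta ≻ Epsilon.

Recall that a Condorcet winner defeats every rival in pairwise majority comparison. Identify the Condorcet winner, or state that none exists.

none

Check each pair by majority over 31 ballots:
Delta vs Sigma: Delta is ranked higher on 1+8+1+5+3 = 18 ballots, Sigma on 13. Delta wins 18–13.
Delta vs Tau: 8 to 23, Tau.
Delta vs Lambda: Delta is ranked higher on 1+1+5+3 = 10 ballots, Lambda on 21. Lambda wins 21–10.
Delta vs Epsilon: Delta is ranked higher on 1+1+3+1 = 6 ballots, Epsilon on 25. Epsilon wins 25–6.
Delta vs Zeta: 1+1+5+1 = 8 for Delta, 23 for Zeta — Zeta by 23–8.
Sigma vs Tau: 9 to 22, Tau.
Sigma vs Lambda: Sigma preferred on 8+1+1+3+3+1 = 17 ballots; Sigma wins 17–14.
Sigma vs Epsilon: Sigma preferred on 8+1+3+3+1+1 = 17 ballots; Sigma wins 17–14.
Sigma vs Zeta: 8+1+1+5+1+1 = 17 for Sigma, 14 for Zeta — Sigma by 17–14.
Tau vs Lambda: 25 to 6, Tau.
Tau vs Epsilon: Tau is ranked higher on 8+5+1+1 = 15 ballots, Epsilon on 16. Epsilon wins 16–15.
Tau vs Zeta: Tau is ranked higher on 25 ballots, Zeta on 6. Tau wins 25–6.
Lambda vs Epsilon: Lambda is ranked higher on 8+1+3+1+1 = 14 ballots, Epsilon on 17. Epsilon wins 17–14.
Lambda vs Zeta: Lambda preferred on 25 ballots; Lambda wins 25–6.
Epsilon vs Zeta: Epsilon is ranked higher on 8+1+8+1+5 = 23 ballots, Zeta on 8. Epsilon wins 23–8.
Each book drops at least one matchup (Delta loses to Tau; Sigma loses to Delta; Tau loses to Epsilon; Lambda loses to Sigma; Epsilon loses to Sigma; Zeta loses to Sigma); the cycle Delta beats Sigma beats Lambda beats Delta rules out a Condorcet winner.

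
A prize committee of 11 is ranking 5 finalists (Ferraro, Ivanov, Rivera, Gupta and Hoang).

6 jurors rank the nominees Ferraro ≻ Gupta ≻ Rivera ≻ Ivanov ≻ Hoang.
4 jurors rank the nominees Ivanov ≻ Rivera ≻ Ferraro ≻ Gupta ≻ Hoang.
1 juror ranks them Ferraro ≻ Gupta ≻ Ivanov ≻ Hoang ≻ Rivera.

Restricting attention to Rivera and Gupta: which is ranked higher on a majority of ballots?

Ballots ranking Rivera above Gupta: 4.
Ballots ranking Gupta above Rivera: 11 − 4 = 7.
Gupta wins the head-to-head 7–4.

Gupta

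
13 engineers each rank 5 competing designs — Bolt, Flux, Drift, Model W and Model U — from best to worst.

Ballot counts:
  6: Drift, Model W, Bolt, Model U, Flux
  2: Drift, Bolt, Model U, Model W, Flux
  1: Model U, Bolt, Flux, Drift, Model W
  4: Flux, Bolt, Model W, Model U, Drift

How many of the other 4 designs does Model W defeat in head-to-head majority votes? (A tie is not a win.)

2

Model W against each rival (13 engineers):
Model W vs Bolt: Bolt wins 7–6.
Model W vs Flux: Model W, 8–5.
Model W vs Drift: 4 to 9, Drift.
Model W–Model U: Model W 10–3.
Model W beats Flux, Model U; loses to Bolt, Drift — 2 pairwise wins.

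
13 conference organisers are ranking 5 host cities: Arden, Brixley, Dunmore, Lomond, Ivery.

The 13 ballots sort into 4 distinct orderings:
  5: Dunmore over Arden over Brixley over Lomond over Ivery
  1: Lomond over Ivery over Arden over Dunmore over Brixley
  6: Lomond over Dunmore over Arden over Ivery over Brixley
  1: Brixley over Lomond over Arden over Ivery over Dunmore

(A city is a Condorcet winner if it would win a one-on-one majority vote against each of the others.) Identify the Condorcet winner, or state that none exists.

Pairwise majorities:
Arden vs Brixley: Arden wins 12–1.
Arden vs Dunmore: Dunmore wins 11–2.
Arden vs Lomond: Lomond, 8–5.
Arden vs Ivery: Arden wins 12–1.
Brixley vs Dunmore: Dunmore wins 12–1.
Brixley–Lomond: Lomond 7–6.
Brixley vs Ivery: Ivery, 7–6.
Dunmore–Lomond: Lomond 8–5.
Dunmore vs Ivery: Dunmore, 11–2.
Lomond vs Ivery: Lomond wins 13–0.
Lomond defeats every rival head-to-head and is the Condorcet winner.

Lomond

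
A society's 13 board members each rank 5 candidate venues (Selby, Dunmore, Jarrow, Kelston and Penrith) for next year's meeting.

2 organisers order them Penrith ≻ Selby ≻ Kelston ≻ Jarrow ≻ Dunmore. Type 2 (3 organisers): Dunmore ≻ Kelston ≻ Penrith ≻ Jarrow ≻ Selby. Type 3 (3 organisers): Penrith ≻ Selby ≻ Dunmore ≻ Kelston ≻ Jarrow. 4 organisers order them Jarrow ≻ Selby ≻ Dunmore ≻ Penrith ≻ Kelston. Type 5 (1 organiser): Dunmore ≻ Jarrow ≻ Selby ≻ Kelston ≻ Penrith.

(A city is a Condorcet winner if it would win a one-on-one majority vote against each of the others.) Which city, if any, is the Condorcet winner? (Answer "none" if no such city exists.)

none

Head-to-head results (13 organisers):
Selby vs Dunmore: Selby preferred on 2+3+4 = 9 ballots; Selby wins 9–4.
Selby vs Jarrow: 2+3 = 5 for Selby, 8 for Jarrow — Jarrow by 8–5.
Selby vs Kelston: 10 to 3, Selby.
Selby vs Penrith: Selby preferred on 4+1 = 5 ballots; Penrith wins 8–5.
Dunmore vs Jarrow: Dunmore is ranked higher on 3+3+1 = 7 ballots, Jarrow on 6. Dunmore wins 7–6.
Dunmore vs Kelston: 3+3+4+1 = 11 for Dunmore, 2 for Kelston — Dunmore by 11–2.
Dunmore vs Penrith: Dunmore is ranked higher on 3+4+1 = 8 ballots, Penrith on 5. Dunmore wins 8–5.
Jarrow vs Kelston: 5 to 8, Kelston.
Jarrow vs Penrith: 4+1 = 5 for Jarrow, 8 for Penrith — Penrith by 8–5.
Kelston vs Penrith: 4 to 9, Penrith.
Each city drops at least one matchup (Selby loses to Jarrow; Dunmore loses to Selby; Jarrow loses to Dunmore; Kelston loses to Selby; Penrith loses to Dunmore); the cycle Selby > Dunmore > Jarrow > Selby rules out a Condorcet winner.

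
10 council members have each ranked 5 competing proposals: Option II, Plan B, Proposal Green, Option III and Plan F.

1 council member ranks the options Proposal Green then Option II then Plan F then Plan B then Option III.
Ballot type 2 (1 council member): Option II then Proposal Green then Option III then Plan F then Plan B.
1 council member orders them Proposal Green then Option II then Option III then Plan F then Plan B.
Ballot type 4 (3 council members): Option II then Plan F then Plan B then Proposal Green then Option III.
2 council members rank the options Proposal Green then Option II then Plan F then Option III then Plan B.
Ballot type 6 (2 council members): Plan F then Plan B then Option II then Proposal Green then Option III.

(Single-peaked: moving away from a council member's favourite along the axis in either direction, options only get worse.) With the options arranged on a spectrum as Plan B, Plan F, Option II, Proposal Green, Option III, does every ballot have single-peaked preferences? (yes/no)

Axis positions: Plan B=1, Plan F=2, Option II=3, Proposal Green=4, Option III=5.
Ballot type 1 (peak Proposal Green at position 4): ranking walks positions 4-3-2-1-5, expanding outward from the peak — single-peaked.
Ballot type 2 (peak Option II at position 3): ranking walks positions 3-4-5-2-1, expanding outward from the peak — single-peaked.
Ballot type 3 (peak Proposal Green at position 4): ranking walks positions 4-3-5-2-1, expanding outward from the peak — single-peaked.
Ballot type 4 (peak Option II at position 3): ranking walks positions 3-2-1-4-5, expanding outward from the peak — single-peaked.
Ballot type 5 (peak Proposal Green at position 4): ranking walks positions 4-3-2-5-1, expanding outward from the peak — single-peaked.
Ballot type 6 (peak Plan F at position 2): ranking walks positions 2-1-3-4-5, expanding outward from the peak — single-peaked.
Every ranking is single-peaked on this axis.

yes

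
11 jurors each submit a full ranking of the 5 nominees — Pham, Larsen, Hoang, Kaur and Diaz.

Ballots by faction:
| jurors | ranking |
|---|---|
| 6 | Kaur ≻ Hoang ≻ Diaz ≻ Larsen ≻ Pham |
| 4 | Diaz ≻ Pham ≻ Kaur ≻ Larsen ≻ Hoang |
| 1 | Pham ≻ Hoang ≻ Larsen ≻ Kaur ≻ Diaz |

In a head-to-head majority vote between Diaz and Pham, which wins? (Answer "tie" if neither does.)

Diaz

Ballots ranking Diaz above Pham: 6 + 4 = 10.
Ballots ranking Pham above Diaz: 11 − 10 = 1.
Diaz wins the head-to-head 10–1.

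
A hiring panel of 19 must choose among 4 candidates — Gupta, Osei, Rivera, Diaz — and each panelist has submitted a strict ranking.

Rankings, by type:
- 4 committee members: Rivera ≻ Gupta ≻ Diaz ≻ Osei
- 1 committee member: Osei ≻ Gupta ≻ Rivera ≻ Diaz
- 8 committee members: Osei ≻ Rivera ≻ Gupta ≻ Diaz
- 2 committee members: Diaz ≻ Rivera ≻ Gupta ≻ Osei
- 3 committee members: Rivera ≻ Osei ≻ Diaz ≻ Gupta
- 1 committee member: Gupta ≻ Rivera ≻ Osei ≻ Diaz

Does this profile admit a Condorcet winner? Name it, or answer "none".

Rivera

Pairwise majorities:
Gupta vs Osei: Osei wins 12–7.
Gupta vs Rivera: Rivera, 17–2.
Gupta–Diaz: Gupta 14–5.
Osei vs Rivera: Rivera, 10–9.
Osei–Diaz: Osei 13–6.
Rivera vs Diaz: Rivera, 17–2.
Only Rivera has no losses; Rivera is the Condorcet winner.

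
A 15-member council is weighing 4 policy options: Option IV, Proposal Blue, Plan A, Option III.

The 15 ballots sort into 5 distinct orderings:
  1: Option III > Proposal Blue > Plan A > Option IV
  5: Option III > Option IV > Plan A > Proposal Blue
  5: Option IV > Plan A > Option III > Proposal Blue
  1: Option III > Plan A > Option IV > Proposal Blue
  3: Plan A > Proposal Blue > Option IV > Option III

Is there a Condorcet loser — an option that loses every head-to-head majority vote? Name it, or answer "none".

Proposal Blue

Pairwise majorities:
Option IV vs Proposal Blue: Option IV, 11–4.
Option IV vs Plan A: 10 to 5, Option IV.
Option IV vs Option III: Option IV, 8–7.
Proposal Blue vs Plan A: Proposal Blue is ranked higher on 1 ballot, Plan A on 14. Plan A wins 14–1.
Proposal Blue vs Option III: Option III, 12–3.
Plan A vs Option III: Plan A wins 8–7.
Only Proposal Blue has no wins; Proposal Blue is the Condorcet loser.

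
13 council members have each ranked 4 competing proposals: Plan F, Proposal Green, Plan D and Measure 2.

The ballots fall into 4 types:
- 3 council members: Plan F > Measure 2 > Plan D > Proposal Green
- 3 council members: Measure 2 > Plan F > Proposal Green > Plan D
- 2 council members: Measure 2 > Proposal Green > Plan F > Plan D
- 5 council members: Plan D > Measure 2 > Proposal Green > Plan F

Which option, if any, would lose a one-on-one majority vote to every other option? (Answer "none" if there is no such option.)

none

Pairwise majorities:
Plan F vs Proposal Green: Proposal Green wins 7–6.
Plan F vs Plan D: Plan F, 8–5.
Plan F vs Measure 2: Plan F is ranked higher on 3 ballots, Measure 2 on 10. Measure 2 wins 10–3.
Proposal Green vs Plan D: Plan D wins 8–5.
Proposal Green vs Measure 2: Proposal Green is ranked higher on 0 ballots, Measure 2 on 13. Measure 2 wins 13–0.
Plan D vs Measure 2: Measure 2, 8–5.
Each option has at least one pairwise win (Plan F beats Plan D; Proposal Green beats Plan F; Plan D beats Proposal Green; Measure 2 beats Plan F) — no Condorcet loser.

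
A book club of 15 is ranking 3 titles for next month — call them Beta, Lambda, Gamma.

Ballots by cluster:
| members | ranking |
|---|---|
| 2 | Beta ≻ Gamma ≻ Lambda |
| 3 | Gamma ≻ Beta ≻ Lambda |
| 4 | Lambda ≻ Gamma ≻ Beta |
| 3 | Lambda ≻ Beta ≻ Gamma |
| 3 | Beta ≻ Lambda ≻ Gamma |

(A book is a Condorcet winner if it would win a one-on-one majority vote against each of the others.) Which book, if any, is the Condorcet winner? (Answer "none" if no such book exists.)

Head-to-head results (15 members):
Beta vs Lambda: 8 to 7, Beta.
Beta vs Gamma: Beta wins 8–7.
Lambda vs Gamma: Lambda wins 10–5.
Beta defeats every rival head-to-head and is the Condorcet winner.

Beta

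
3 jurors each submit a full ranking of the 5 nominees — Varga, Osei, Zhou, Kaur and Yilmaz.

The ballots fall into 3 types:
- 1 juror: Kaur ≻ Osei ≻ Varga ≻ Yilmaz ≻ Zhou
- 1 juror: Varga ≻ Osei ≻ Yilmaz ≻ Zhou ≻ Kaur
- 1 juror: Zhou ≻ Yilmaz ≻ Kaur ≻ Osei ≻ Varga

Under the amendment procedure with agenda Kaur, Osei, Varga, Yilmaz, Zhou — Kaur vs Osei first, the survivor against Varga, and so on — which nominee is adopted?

Round 1: Kaur vs Osei — 2–1, Kaur advances.
Round 2: Kaur vs Varga — 2–1, Kaur advances.
Round 3: Kaur vs Yilmaz — 1–2, Yilmaz advances.
Round 4: Yilmaz vs Zhou — 2–1, Yilmaz advances.
Yilmaz survives the agenda.

Yilmaz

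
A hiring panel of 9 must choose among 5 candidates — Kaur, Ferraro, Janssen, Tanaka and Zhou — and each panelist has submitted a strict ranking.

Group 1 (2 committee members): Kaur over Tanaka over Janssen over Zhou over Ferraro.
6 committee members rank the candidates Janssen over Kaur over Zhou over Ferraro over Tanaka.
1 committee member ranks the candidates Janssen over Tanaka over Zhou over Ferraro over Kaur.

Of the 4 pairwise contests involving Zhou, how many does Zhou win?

2

Zhou against each rival (9 committee members):
Zhou vs Kaur: Kaur wins 8–1.
Zhou vs Ferraro: Zhou wins 9–0.
Zhou vs Janssen: Zhou preferred on 0 ballots; Janssen wins 9–0.
Zhou vs Tanaka: Zhou preferred on 6 ballots; Zhou wins 6–3.
Zhou beats Ferraro, Tanaka; loses to Kaur, Janssen — 2 pairwise wins.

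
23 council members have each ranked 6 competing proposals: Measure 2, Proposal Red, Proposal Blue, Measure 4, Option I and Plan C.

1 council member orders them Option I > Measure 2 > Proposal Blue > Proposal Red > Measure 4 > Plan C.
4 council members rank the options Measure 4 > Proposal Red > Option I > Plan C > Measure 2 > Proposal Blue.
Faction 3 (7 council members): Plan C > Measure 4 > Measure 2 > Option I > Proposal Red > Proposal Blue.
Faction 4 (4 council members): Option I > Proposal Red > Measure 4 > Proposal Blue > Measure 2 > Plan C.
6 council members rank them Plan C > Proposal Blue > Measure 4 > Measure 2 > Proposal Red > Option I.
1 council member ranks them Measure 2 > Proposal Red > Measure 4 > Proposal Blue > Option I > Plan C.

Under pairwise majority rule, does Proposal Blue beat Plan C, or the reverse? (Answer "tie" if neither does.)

Plan C

Ballots ranking Proposal Blue above Plan C: 1 + 4 + 1 = 6.
Ballots ranking Plan C above Proposal Blue: 23 − 6 = 17.
Plan C wins the head-to-head 17–6.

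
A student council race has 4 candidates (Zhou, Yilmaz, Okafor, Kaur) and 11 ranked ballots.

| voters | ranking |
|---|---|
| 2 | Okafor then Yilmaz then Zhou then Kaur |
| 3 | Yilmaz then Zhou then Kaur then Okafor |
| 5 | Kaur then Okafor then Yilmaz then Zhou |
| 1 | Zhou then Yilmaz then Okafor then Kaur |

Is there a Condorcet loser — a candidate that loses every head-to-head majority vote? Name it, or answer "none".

none

Pairwise majorities:
Zhou vs Yilmaz: Zhou preferred on 1 ballot; Yilmaz wins 10–1.
Zhou vs Okafor: Okafor, 7–4.
Zhou vs Kaur: 6 to 5, Zhou.
Yilmaz vs Okafor: Yilmaz preferred on 3+1 = 4 ballots; Okafor wins 7–4.
Yilmaz vs Kaur: Yilmaz, 6–5.
Okafor vs Kaur: Okafor is ranked higher on 2+1 = 3 ballots, Kaur on 8. Kaur wins 8–3.
No candidate is winless: Zhou beats Kaur; Yilmaz beats Zhou; Okafor beats Zhou; Kaur beats Okafor. There is no Condorcet loser.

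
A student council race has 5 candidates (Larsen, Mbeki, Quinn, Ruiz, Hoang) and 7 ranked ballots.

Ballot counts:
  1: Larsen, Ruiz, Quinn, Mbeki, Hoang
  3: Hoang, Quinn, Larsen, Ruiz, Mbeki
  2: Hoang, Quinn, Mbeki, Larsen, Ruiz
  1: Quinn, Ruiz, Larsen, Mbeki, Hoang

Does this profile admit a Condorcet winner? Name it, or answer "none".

Hoang

Check each pair by majority over 7 ballots:
Larsen vs Mbeki: 5 to 2, Larsen.
Larsen vs Quinn: 1 to 6, Quinn.
Larsen vs Ruiz: 1+3+2 = 6 for Larsen, 1 for Ruiz — Larsen by 6–1.
Larsen vs Hoang: Larsen is ranked higher on 1+1 = 2 ballots, Hoang on 5. Hoang wins 5–2.
Mbeki vs Quinn: Mbeki preferred on 0 ballots; Quinn wins 7–0.
Mbeki vs Ruiz: 2 for Mbeki, 5 for Ruiz — Ruiz by 5–2.
Mbeki vs Hoang: 1+1 = 2 for Mbeki, 5 for Hoang — Hoang by 5–2.
Quinn vs Ruiz: 6 to 1, Quinn.
Quinn vs Hoang: Quinn preferred on 1+1 = 2 ballots; Hoang wins 5–2.
Ruiz vs Hoang: 2 to 5, Hoang.
Hoang wins every pairwise contest, so Hoang is the Condorcet winner.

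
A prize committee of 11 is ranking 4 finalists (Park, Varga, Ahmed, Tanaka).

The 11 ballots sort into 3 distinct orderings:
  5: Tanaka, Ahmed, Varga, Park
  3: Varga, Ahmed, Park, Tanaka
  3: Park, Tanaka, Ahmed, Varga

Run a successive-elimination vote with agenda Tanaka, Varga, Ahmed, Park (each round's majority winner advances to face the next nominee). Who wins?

Park

Round 1: Tanaka vs Varga — 8–3, Tanaka advances.
Round 2: Tanaka vs Ahmed — 8–3, Tanaka advances.
Round 3: Tanaka vs Park — 5–6, Park advances.
Park survives the agenda.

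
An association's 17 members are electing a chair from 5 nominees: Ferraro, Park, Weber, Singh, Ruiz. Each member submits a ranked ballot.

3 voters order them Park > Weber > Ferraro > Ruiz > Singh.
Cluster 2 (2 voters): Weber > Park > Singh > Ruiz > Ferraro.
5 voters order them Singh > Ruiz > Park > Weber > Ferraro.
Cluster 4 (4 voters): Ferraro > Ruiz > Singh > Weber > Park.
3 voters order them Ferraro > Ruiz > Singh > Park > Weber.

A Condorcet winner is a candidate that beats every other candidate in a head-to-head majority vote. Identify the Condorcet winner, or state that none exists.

Check each pair by majority over 17 ballots:
Ferraro vs Park: Park, 10–7.
Ferraro vs Weber: Ferraro is ranked higher on 4+3 = 7 ballots, Weber on 10. Weber wins 10–7.
Ferraro–Singh: Ferraro 10–7.
Ferraro vs Ruiz: 10 to 7, Ferraro.
Park vs Weber: Park is ranked higher on 3+5+3 = 11 ballots, Weber on 6. Park wins 11–6.
Park vs Singh: Park preferred on 3+2 = 5 ballots; Singh wins 12–5.
Park vs Ruiz: Ruiz wins 12–5.
Weber vs Singh: Weber preferred on 3+2 = 5 ballots; Singh wins 12–5.
Weber–Ruiz: Ruiz 12–5.
Singh vs Ruiz: Ruiz, 10–7.
Each candidate drops at least one matchup (Ferraro loses to Park; Park loses to Singh; Weber loses to Park; Singh loses to Ferraro; Ruiz loses to Ferraro); the cycle Ferraro beats Singh beats Park beats Ferraro rules out a Condorcet winner.

none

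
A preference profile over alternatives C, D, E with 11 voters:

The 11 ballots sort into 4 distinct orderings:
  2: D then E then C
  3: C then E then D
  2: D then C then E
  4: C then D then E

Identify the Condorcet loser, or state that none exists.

Head-to-head results (11 voters):
C vs D: 7 to 4, C.
C vs E: C is ranked higher on 3+2+4 = 9 ballots, E on 2. C wins 9–2.
D vs E: 8 to 3, D.
E is beaten in every head-to-head and is the Condorcet loser.

E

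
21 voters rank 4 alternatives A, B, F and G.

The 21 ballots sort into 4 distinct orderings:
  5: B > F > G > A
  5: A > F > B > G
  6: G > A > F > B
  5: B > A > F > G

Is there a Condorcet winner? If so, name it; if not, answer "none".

Pairwise majorities:
A vs B: 11 to 10, A.
A vs F: A preferred on 5+6+5 = 16 ballots; A wins 16–5.
A vs G: A is ranked higher on 5+5 = 10 ballots, G on 11. G wins 11–10.
B vs F: 10 to 11, F.
B vs G: B is ranked higher on 5+5+5 = 15 ballots, G on 6. B wins 15–6.
F vs G: 15 to 6, F.
Every alternative loses at least once (A loses to G; B loses to A; F loses to A; G loses to B). The majority relation contains the cycle A → B → G → A, so there is no Condorcet winner.

none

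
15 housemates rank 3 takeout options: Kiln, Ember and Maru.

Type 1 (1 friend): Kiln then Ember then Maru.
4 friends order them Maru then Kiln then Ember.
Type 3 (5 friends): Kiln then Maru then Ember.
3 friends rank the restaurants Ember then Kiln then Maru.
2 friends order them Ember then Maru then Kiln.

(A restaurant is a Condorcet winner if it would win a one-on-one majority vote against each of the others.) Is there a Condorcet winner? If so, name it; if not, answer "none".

Kiln

Pairwise majorities:
Kiln vs Ember: 10 to 5, Kiln.
Kiln vs Maru: Kiln preferred on 1+5+3 = 9 ballots; Kiln wins 9–6.
Ember vs Maru: Ember is ranked higher on 1+3+2 = 6 ballots, Maru on 9. Maru wins 9–6.
Kiln defeats every rival head-to-head and is the Condorcet winner.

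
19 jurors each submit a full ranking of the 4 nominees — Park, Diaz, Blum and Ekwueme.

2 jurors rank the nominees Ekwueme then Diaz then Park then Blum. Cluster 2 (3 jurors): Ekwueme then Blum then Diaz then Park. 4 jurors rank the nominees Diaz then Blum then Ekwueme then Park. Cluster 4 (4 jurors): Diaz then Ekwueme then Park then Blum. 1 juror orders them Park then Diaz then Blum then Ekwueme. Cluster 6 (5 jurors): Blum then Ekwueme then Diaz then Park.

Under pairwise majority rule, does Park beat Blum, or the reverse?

Blum

Ballots ranking Park above Blum: 2 + 4 + 1 = 7.
Ballots ranking Blum above Park: 19 − 7 = 12.
Blum wins the head-to-head 12–7.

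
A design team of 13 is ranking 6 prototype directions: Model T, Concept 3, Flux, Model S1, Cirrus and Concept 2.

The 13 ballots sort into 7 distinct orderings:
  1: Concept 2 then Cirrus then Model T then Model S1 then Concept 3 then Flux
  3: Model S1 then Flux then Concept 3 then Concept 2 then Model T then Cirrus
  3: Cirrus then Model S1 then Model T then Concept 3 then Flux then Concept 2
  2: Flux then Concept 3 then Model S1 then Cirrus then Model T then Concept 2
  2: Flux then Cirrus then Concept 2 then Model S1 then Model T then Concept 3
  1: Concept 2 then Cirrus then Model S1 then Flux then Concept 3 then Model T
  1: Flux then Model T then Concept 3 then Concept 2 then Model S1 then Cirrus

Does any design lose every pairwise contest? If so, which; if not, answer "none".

Pairwise majorities:
Model T vs Concept 3: Model T, 7–6.
Model T vs Flux: Model T preferred on 1+3 = 4 ballots; Flux wins 9–4.
Model T–Model S1: Model S1 11–2.
Model T vs Cirrus: Model T preferred on 3+1 = 4 ballots; Cirrus wins 9–4.
Model T vs Concept 2: Model T preferred on 3+2+1 = 6 ballots; Concept 2 wins 7–6.
Concept 3 vs Flux: Concept 3 is ranked higher on 1+3 = 4 ballots, Flux on 9. Flux wins 9–4.
Concept 3 vs Model S1: 2+1 = 3 for Concept 3, 10 for Model S1 — Model S1 by 10–3.
Concept 3 vs Cirrus: 3+2+1 = 6 for Concept 3, 7 for Cirrus — Cirrus by 7–6.
Concept 3 vs Concept 2: Concept 3 wins 9–4.
Flux vs Model S1: 2+2+1 = 5 for Flux, 8 for Model S1 — Model S1 by 8–5.
Flux vs Cirrus: Flux is ranked higher on 3+2+2+1 = 8 ballots, Cirrus on 5. Flux wins 8–5.
Flux vs Concept 2: Flux is ranked higher on 3+3+2+2+1 = 11 ballots, Concept 2 on 2. Flux wins 11–2.
Model S1 vs Cirrus: Model S1 preferred on 3+2+1 = 6 ballots; Cirrus wins 7–6.
Model S1 vs Concept 2: 8 to 5, Model S1.
Cirrus vs Concept 2: Cirrus, 7–6.
No design is winless: Model T beats Concept 3; Concept 3 beats Concept 2; Flux beats Model T; Model S1 beats Model T; Cirrus beats Model T; Concept 2 beats Model T. There is no Condorcet loser.

none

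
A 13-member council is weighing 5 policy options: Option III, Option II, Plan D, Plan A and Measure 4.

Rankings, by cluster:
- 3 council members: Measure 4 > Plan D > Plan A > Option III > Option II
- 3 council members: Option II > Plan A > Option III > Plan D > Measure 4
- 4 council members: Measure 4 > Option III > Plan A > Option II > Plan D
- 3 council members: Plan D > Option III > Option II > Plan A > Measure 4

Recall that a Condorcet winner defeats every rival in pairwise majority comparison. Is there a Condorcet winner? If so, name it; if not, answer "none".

Measure 4

Pairwise majorities:
Option III vs Option II: 3+4+3 = 10 for Option III, 3 for Option II — Option III by 10–3.
Option III vs Plan D: Option III preferred on 3+4 = 7 ballots; Option III wins 7–6.
Option III vs Plan A: 7 to 6, Option III.
Option III vs Measure 4: Option III is ranked higher on 3+3 = 6 ballots, Measure 4 on 7. Measure 4 wins 7–6.
Option II vs Plan D: Option II preferred on 3+4 = 7 ballots; Option II wins 7–6.
Option II vs Plan A: 6 to 7, Plan A.
Option II vs Measure 4: Option II is ranked higher on 3+3 = 6 ballots, Measure 4 on 7. Measure 4 wins 7–6.
Plan D vs Plan A: Plan D is ranked higher on 3+3 = 6 ballots, Plan A on 7. Plan A wins 7–6.
Plan D vs Measure 4: 6 to 7, Measure 4.
Plan A vs Measure 4: Plan A is ranked higher on 3+3 = 6 ballots, Measure 4 on 7. Measure 4 wins 7–6.
Measure 4 beats each of Option III, Option II, Plan D, Plan A — Measure 4 is the Condorcet winner.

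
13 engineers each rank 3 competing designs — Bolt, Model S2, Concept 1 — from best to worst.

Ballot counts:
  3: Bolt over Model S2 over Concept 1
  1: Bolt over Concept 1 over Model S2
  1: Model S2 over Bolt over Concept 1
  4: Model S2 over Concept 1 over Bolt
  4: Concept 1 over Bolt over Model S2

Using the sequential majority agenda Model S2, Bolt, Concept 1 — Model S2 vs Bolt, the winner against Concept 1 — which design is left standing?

Concept 1

Round 1: Model S2 vs Bolt — 5–8, Bolt advances.
Round 2: Bolt vs Concept 1 — 5–8, Concept 1 advances.
The agenda winner is Concept 1.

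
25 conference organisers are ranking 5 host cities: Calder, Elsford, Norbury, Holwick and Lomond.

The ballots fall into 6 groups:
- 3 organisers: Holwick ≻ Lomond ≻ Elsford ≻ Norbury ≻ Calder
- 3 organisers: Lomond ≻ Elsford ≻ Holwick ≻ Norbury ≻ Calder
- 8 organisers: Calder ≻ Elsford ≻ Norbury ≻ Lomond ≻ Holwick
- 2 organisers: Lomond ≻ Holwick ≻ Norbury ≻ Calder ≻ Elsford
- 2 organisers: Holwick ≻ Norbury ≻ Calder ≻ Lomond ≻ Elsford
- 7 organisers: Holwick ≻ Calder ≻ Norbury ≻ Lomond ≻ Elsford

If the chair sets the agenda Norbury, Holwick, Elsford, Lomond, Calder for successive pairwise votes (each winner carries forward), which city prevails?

Round 1: Norbury vs Holwick — 8–17, Holwick advances.
Round 2: Holwick vs Elsford — 14–11, Holwick advances.
Round 3: Holwick vs Lomond — 12–13, Lomond advances.
Round 4: Lomond vs Calder — 8–17, Calder advances.
Calder survives the agenda.

Calder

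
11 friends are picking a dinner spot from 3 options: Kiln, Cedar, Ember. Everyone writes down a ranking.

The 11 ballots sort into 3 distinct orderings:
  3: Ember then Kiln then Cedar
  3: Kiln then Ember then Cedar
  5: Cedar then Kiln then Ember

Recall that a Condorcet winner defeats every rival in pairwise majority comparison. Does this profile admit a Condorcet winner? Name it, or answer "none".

Kiln

Head-to-head results (11 friends):
Kiln vs Cedar: Kiln is ranked higher on 3+3 = 6 ballots, Cedar on 5. Kiln wins 6–5.
Kiln vs Ember: 3+5 = 8 for Kiln, 3 for Ember — Kiln by 8–3.
Cedar vs Ember: 5 to 6, Ember.
Kiln beats each of Cedar, Ember — Kiln is the Condorcet winner.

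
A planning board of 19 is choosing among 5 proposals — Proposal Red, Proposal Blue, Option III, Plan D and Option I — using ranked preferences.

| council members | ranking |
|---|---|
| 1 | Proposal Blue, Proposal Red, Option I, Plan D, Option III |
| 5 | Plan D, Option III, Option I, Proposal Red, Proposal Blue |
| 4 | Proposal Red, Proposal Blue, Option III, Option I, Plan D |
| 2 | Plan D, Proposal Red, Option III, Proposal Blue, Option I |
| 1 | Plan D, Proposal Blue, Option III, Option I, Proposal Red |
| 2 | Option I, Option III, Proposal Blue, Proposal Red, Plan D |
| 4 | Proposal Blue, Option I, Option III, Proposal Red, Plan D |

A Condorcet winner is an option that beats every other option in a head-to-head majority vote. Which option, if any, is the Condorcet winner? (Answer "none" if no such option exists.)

Check each pair by majority over 19 ballots:
Proposal Red vs Proposal Blue: Proposal Red is ranked higher on 5+4+2 = 11 ballots, Proposal Blue on 8. Proposal Red wins 11–8.
Proposal Red vs Option III: 1+4+2 = 7 for Proposal Red, 12 for Option III — Option III by 12–7.
Proposal Red vs Plan D: 11 to 8, Proposal Red.
Proposal Red vs Option I: 7 to 12, Option I.
Proposal Blue vs Option III: 10 to 9, Proposal Blue.
Proposal Blue vs Plan D: Proposal Blue preferred on 1+4+2+4 = 11 ballots; Proposal Blue wins 11–8.
Proposal Blue vs Option I: 1+4+2+1+4 = 12 for Proposal Blue, 7 for Option I — Proposal Blue by 12–7.
Option III vs Plan D: Option III preferred on 4+2+4 = 10 ballots; Option III wins 10–9.
Option III vs Option I: 5+4+2+1 = 12 for Option III, 7 for Option I — Option III by 12–7.
Plan D vs Option I: 8 to 11, Option I.
No option is unbeaten: Proposal Red loses to Option III; Proposal Blue loses to Proposal Red; Option III loses to Proposal Blue; Plan D loses to Proposal Red; Option I loses to Proposal Blue. In particular Proposal Red > Proposal Blue > Option III > Proposal Red is a majority cycle — no Condorcet winner exists.

none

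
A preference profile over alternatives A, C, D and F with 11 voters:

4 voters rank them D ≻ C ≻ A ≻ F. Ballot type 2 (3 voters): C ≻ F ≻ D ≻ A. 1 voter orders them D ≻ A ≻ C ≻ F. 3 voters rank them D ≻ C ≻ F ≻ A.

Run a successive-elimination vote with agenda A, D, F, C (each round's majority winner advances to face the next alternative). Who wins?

Round 1: A vs D — 0–11, D advances.
Round 2: D vs F — 8–3, D advances.
Round 3: D vs C — 8–3, D advances.
The agenda winner is D.

D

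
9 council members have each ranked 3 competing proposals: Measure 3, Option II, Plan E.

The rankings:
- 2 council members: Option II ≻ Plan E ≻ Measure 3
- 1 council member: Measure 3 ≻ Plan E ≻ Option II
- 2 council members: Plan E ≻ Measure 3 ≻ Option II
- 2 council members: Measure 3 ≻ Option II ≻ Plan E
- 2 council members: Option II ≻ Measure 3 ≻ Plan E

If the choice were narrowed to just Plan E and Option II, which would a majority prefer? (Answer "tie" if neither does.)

Ballots ranking Plan E above Option II: 1 + 2 = 3.
Ballots ranking Option II above Plan E: 9 − 3 = 6.
Option II wins the head-to-head 6–3.

Option II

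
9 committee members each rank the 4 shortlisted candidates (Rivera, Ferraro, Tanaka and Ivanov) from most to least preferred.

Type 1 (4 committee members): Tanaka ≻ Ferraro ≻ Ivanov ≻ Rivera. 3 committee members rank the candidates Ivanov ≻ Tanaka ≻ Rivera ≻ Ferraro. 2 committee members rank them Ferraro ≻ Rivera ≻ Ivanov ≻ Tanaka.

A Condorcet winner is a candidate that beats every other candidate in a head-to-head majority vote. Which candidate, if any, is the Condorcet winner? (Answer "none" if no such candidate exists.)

none

Pairwise majorities:
Rivera–Ferraro: Ferraro 6–3.
Rivera–Tanaka: Tanaka 7–2.
Rivera–Ivanov: Ivanov 7–2.
Ferraro–Tanaka: Tanaka 7–2.
Ferraro vs Ivanov: Ferraro, 6–3.
Tanaka vs Ivanov: Ivanov, 5–4.
Each candidate drops at least one matchup (Rivera loses to Ferraro; Ferraro loses to Tanaka; Tanaka loses to Ivanov; Ivanov loses to Ferraro); the cycle Ferraro beats Ivanov beats Tanaka beats Ferraro rules out a Condorcet winner.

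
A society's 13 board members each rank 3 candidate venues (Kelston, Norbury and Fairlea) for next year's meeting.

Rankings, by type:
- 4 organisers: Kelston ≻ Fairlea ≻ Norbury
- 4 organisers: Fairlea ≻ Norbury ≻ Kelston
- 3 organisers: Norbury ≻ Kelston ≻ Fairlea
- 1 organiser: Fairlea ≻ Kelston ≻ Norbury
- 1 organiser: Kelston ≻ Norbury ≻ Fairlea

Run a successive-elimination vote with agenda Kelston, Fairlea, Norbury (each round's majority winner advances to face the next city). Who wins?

Round 1: Kelston vs Fairlea — 8–5, Kelston advances.
Round 2: Kelston vs Norbury — 6–7, Norbury advances.
The agenda winner is Norbury.

Norbury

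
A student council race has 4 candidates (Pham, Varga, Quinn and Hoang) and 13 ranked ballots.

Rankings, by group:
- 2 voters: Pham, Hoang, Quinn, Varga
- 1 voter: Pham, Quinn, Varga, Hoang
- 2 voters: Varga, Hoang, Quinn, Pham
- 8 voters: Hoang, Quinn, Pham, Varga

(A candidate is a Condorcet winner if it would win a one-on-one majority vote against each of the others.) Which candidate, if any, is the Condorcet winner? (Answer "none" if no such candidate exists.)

Hoang

Pairwise majorities:
Pham vs Varga: Pham, 11–2.
Pham vs Quinn: Quinn, 10–3.
Pham–Hoang: Hoang 10–3.
Varga vs Quinn: Quinn wins 11–2.
Varga vs Hoang: Hoang wins 10–3.
Quinn vs Hoang: Hoang wins 12–1.
Hoang beats each of Pham, Varga, Quinn — Hoang is the Condorcet winner.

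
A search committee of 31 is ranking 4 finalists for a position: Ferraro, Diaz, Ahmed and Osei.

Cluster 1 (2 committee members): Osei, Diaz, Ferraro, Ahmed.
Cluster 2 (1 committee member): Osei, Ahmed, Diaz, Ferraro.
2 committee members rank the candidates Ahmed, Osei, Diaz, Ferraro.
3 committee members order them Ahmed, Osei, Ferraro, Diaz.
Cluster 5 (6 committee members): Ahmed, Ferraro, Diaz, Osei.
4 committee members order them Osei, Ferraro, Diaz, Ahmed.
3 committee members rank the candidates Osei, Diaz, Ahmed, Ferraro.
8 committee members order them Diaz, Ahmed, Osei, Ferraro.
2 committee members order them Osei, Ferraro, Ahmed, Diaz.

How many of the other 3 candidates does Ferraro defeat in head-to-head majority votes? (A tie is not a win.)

Ferraro against each rival (31 committee members):
Ferraro vs Diaz: Ferraro preferred on 3+6+4+2 = 15 ballots; Diaz wins 16–15.
Ferraro–Ahmed: Ahmed 23–8.
Ferraro vs Osei: 6 to 25, Osei.
Ferraro beats no one; loses to Diaz, Ahmed, Osei — 0 pairwise wins.

0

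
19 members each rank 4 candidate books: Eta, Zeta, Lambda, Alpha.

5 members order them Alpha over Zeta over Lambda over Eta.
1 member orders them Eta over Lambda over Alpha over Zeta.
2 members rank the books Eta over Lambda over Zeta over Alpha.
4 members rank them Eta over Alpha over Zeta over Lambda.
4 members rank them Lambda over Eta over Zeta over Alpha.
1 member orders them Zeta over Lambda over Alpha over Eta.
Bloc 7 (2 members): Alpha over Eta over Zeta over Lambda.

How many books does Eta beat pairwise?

2

Eta against each rival (19 members):
Eta vs Zeta: Eta preferred on 1+2+4+4+2 = 13 ballots; Eta wins 13–6.
Eta vs Lambda: Eta preferred on 1+2+4+2 = 9 ballots; Lambda wins 10–9.
Eta vs Alpha: Eta wins 11–8.
Eta beats Zeta, Alpha; loses to Lambda — 2 pairwise wins.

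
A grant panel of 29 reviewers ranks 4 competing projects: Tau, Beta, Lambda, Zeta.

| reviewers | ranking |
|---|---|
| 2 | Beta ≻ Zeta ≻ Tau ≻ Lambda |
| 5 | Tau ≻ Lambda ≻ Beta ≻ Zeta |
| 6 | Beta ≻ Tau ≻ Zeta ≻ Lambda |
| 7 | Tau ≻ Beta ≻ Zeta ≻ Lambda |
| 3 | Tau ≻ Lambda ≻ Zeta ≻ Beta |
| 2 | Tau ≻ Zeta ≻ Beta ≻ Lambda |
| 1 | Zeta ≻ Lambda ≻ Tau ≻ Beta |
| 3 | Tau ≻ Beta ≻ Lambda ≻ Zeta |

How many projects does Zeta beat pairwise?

Zeta against each rival (29 reviewers):
Zeta vs Tau: Tau wins 26–3.
Zeta vs Beta: 6 to 23, Beta.
Zeta vs Lambda: Zeta, 18–11.
Zeta beats Lambda; loses to Tau, Beta — 1 pairwise win.

1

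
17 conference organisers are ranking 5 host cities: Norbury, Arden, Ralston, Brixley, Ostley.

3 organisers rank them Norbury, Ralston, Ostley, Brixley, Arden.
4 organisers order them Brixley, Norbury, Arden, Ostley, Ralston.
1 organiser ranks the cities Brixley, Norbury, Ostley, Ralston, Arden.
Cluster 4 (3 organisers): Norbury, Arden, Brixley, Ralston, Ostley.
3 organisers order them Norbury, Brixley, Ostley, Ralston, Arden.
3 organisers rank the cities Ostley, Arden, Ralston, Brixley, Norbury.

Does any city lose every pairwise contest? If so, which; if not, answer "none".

Head-to-head results (17 organisers):
Norbury vs Arden: Norbury, 14–3.
Norbury vs Ralston: 3+4+1+3+3 = 14 for Norbury, 3 for Ralston — Norbury by 14–3.
Norbury vs Brixley: Norbury, 9–8.
Norbury vs Ostley: Norbury is ranked higher on 3+4+1+3+3 = 14 ballots, Ostley on 3. Norbury wins 14–3.
Arden vs Ralston: 10 to 7, Arden.
Arden–Brixley: Brixley 11–6.
Arden vs Ostley: Ostley wins 10–7.
Ralston vs Brixley: 6 to 11, Brixley.
Ralston vs Ostley: Ostley wins 11–6.
Brixley vs Ostley: Brixley, 11–6.
Ralston is beaten in every head-to-head and is the Condorcet loser.

Ralston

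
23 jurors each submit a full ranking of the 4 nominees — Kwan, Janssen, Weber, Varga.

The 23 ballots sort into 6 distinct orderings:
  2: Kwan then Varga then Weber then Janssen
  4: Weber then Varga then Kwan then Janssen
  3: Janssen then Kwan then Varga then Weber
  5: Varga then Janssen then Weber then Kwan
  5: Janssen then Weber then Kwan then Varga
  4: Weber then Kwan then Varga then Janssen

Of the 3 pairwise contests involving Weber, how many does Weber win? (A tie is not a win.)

Weber against each rival (23 jurors):
Weber vs Kwan: Weber, 18–5.
Weber vs Janssen: Weber is ranked higher on 2+4+4 = 10 ballots, Janssen on 13. Janssen wins 13–10.
Weber vs Varga: Weber, 13–10.
Weber beats Kwan, Varga; loses to Janssen — 2 pairwise wins.

2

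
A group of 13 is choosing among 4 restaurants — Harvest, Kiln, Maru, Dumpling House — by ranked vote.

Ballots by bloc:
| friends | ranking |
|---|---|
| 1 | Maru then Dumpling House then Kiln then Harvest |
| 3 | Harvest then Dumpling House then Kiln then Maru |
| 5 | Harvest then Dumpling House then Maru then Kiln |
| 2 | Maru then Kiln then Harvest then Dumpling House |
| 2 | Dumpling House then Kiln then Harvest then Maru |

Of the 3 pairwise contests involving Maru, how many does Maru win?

Maru against each rival (13 friends):
Maru vs Harvest: Harvest, 10–3.
Maru vs Kiln: Maru is ranked higher on 1+5+2 = 8 ballots, Kiln on 5. Maru wins 8–5.
Maru–Dumpling House: Dumpling House 10–3.
Maru beats Kiln; loses to Harvest, Dumpling House — 1 pairwise win.

1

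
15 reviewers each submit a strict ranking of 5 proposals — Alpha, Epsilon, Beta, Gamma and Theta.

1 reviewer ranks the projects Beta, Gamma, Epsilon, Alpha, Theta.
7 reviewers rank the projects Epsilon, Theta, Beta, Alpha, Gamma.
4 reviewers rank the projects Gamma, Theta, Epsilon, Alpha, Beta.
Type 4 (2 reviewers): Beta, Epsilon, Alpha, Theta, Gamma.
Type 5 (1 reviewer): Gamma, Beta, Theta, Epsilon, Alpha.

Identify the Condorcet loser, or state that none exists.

Pairwise majorities:
Alpha vs Epsilon: 0 for Alpha, 15 for Epsilon — Epsilon by 15–0.
Alpha vs Beta: Alpha preferred on 4 ballots; Beta wins 11–4.
Alpha vs Gamma: Alpha wins 9–6.
Alpha–Theta: Theta 12–3.
Epsilon vs Beta: Epsilon preferred on 7+4 = 11 ballots; Epsilon wins 11–4.
Epsilon vs Gamma: Epsilon, 9–6.
Epsilon vs Theta: Epsilon wins 10–5.
Beta–Gamma: Beta 10–5.
Beta–Theta: Theta 11–4.
Gamma vs Theta: Gamma is ranked higher on 1+4+1 = 6 ballots, Theta on 9. Theta wins 9–6.
Gamma loses to every other project — it is the Condorcet loser.

Gamma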